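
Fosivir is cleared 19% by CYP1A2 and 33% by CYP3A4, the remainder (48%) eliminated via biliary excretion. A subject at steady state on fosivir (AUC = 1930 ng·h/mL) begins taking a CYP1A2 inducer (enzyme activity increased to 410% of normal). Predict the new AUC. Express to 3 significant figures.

1.21 × 10³ ng·h/mL

CYP1A2: 0.19 × 4.1 = 0.779
CYP3A4: 0.33 (unchanged)
Other: 0.48 (unchanged)
New clearance relative to baseline: 0.779 + 0.33 + 0.48 = 1.589.
AUC ∝ 1/CL, so new value = 1930 / 1.589 = 1.21 × 10³ ng·h/mL.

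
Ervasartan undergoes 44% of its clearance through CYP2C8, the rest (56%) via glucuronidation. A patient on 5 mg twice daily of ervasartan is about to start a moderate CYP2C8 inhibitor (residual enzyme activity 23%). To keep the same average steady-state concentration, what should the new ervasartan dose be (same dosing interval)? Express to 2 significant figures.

3.3 mg

The CYP2C8 pathway (44% of clearance) falls to 0.23× activity: 0.44 × 0.23 = 0.1012.
The remaining 56% of clearance is unaffected.
CL_new/CL_old = 0.1012 + 0.56 = 0.6612.
To maintain the same steady-state level, dose must scale with clearance: new dose = 5 × 0.6612 = 3.3 mg.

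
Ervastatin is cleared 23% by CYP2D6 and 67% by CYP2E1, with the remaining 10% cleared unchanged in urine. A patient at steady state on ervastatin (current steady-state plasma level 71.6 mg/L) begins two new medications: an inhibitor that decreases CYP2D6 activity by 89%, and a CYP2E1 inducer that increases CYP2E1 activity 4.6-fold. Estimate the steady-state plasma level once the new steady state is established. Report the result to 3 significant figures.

The CYP2D6 pathway (23% of clearance) drops to 0.11× activity: 0.23 × 0.11 = 0.0253.
The CYP2E1 pathway (67% of clearance) increases to 4.6× activity: 0.67 × 4.6 = 3.082.
Non-CYP routes (10%) are unchanged.
New clearance relative to baseline: 0.0253 + 3.082 + 0.1 = 3.2073.
Steady-state plasma level ∝ 1/CL: new value = 71.6 / 3.2073 = 22.3 mg/L.

22.3 mg/L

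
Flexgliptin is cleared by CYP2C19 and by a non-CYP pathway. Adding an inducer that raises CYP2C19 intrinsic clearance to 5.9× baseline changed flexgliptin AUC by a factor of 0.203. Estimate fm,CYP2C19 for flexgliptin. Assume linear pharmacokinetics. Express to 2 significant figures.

0.80

Let fm be the CYP2C19 fraction. New clearance relative to baseline = fm × 5.9 + (1 − fm).
AUC ratio = 1 / (new CL fraction), so new CL fraction = 1 / 0.203 = 4.926.
fm × 5.9 + 1 − fm = 4.926  ⇒  fm × (5.9 − 1) = 3.926  ⇒  fm = 0.80.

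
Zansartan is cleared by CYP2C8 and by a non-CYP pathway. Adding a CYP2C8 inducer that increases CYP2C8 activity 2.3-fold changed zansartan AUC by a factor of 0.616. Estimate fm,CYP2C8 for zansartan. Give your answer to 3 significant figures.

CL'/CL = 1 / 0.616 = 1.623
2.3·fm + (1 − fm) = 1.623
fm = (1.623 − 1) / (2.3 − 1) = 0.480

0.480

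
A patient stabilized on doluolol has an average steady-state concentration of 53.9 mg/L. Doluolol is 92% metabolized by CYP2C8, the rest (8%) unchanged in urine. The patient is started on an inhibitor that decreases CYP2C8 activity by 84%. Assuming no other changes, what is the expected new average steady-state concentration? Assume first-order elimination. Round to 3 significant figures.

237 mg/L

The CYP2C8 pathway (92% of clearance) drops to 0.16× activity: 0.92 × 0.16 = 0.1472.
Non-CYP routes (8%) are unchanged.
CL_new/CL_old = 0.1472 + 0.08 = 0.2272.
New average steady-state concentration = baseline ÷ relative clearance = 53.9 / 0.2272 = 237 mg/L.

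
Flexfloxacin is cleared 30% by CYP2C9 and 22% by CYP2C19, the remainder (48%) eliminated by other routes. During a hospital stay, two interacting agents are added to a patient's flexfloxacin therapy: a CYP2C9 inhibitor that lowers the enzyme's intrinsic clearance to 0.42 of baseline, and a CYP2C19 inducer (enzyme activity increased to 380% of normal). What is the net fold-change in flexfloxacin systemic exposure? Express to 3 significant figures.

0.693

CYP2C9: 0.3 × 0.42 = 0.126
CYP2C19: 0.22 × 3.8 = 0.836
Other: 0.48 (unchanged)
CL_new/CL_old = 0.126 + 0.836 + 0.48 = 1.442.
Systemic exposure ∝ 1/CL: fold-change = 1 / 1.442 = 0.693.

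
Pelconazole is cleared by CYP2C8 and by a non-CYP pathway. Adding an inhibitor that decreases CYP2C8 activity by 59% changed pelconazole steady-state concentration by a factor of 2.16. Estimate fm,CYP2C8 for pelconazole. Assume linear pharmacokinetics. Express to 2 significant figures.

CL'/CL = 1 / 2.16 = 0.463
0.41·fm + (1 − fm) = 0.463
fm = (0.463 − 1) / (0.41 − 1) = 0.91

0.91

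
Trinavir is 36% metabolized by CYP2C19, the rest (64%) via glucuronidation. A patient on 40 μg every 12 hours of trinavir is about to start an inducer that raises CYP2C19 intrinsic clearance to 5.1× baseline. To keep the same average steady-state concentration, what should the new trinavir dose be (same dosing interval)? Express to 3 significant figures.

99.0 μg

The CYP2C19 pathway (36% of clearance) is boosted to 5.1× activity: 0.36 × 5.1 = 1.836.
Non-CYP routes (64%) are unchanged.
Relative clearance = 1.836 + 0.64 = 2.476.
To maintain the same steady-state level, dose must scale with clearance: new dose = 40 × 2.476 = 99.0 μg.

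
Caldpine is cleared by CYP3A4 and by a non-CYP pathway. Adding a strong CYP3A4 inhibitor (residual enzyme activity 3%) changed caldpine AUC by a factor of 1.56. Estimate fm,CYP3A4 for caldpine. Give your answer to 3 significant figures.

CL'/CL = 1 / 1.56 = 0.641
0.03·fm + (1 − fm) = 0.641
fm = (0.641 − 1) / (0.03 − 1) = 0.370

0.370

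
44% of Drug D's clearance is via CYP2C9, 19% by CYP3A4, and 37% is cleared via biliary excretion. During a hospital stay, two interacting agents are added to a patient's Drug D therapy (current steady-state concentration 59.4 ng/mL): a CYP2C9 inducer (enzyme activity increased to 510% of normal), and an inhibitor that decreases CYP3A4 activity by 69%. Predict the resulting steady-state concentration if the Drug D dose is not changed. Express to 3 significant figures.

CYP2C9: 0.44 × 5.1 = 2.244
CYP3A4: 0.19 × 0.31 = 0.0589
Other: 0.37 (unchanged)
New clearance relative to baseline: 2.244 + 0.0589 + 0.37 = 2.6729.
New steady-state concentration = 59.4 / 2.6729 = 22.2 ng/mL (concentration scales inversely with clearance).

22.2 ng/mL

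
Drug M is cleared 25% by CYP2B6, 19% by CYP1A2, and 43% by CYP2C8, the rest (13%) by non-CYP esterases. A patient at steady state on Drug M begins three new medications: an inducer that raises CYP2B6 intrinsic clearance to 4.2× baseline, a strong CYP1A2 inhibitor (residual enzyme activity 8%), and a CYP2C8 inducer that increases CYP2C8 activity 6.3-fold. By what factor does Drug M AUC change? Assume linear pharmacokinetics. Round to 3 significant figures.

0.256

CYP2B6: 0.25 × 4.2 = 1.05
CYP1A2: 0.19 × 0.08 = 0.0152
CYP2C8: 0.43 × 6.3 = 2.709
Other: 0.13 (unchanged)
New clearance relative to baseline: 1.05 + 0.0152 + 2.709 + 0.13 = 3.9042.
Because AUC varies inversely with clearance, the combined effect is 1 / 3.9042 = 0.256.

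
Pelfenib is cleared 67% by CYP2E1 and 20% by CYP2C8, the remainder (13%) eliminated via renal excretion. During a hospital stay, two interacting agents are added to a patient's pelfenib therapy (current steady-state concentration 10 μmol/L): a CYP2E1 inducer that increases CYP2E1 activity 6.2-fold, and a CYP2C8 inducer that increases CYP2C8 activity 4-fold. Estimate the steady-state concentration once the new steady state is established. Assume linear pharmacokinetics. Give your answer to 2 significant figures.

The CYP2E1 pathway (67% of clearance) is boosted to 6.2× activity: 0.67 × 6.2 = 4.154.
The CYP2C8 pathway (20% of clearance) is boosted to 4× activity: 0.2 × 4 = 0.8.
The remaining 13% of clearance is unaffected.
CL_new/CL_old = 4.154 + 0.8 + 0.13 = 5.084.
Dividing the baseline by the relative clearance: 10 / 5.084 = 2.0 μmol/L.

2.0 μmol/L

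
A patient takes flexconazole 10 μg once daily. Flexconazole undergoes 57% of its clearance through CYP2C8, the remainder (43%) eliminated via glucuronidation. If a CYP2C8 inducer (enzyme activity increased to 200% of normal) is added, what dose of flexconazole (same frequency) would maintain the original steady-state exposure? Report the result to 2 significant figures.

16 μg

CYP2C8: 0.57 × 2 = 1.14
Other: 0.43 (unchanged)
CL_new/CL_old = 1.14 + 0.43 = 1.57.
To maintain the same steady-state level, dose must scale with clearance: new dose = 10 × 1.57 = 16 μg.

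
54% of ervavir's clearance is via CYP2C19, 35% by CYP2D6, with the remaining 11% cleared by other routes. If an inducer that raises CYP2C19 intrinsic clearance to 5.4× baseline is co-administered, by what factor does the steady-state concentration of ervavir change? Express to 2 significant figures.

0.30

The CYP2C19 pathway (54% of clearance) rises to 5.4× activity: 0.54 × 5.4 = 2.916.
CYP2D6 (35%) and the residual 11% are unaffected.
New clearance relative to baseline: 2.916 + 0.35 + 0.11 = 3.376.
Steady-state concentration is inversely proportional to clearance, so the fold-change is 1 / 3.376 = 0.30.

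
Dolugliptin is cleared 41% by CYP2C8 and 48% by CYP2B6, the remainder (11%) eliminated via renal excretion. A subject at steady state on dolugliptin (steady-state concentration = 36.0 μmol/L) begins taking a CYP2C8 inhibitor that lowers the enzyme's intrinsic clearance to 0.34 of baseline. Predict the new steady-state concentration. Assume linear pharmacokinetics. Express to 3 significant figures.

The CYP2C8 pathway (41% of clearance) drops to 0.34× activity: 0.41 × 0.34 = 0.1394.
CYP2B6 (48%) and the residual 11% are unaffected.
CL_new/CL_old = 0.1394 + 0.48 + 0.11 = 0.7294.
Steady-state concentration ∝ 1/CL, so new value = 36.0 / 0.7294 = 49.4 μmol/L.

49.4 μmol/L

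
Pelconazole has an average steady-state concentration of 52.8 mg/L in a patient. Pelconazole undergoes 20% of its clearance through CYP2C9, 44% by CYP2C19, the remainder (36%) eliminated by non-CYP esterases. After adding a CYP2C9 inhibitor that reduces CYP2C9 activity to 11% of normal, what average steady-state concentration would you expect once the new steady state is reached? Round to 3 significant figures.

The CYP2C9 pathway (20% of clearance) falls to 0.11× activity: 0.2 × 0.11 = 0.022.
CYP2C19 (44%) and the residual 36% are unaffected.
CL_new/CL_old = 0.022 + 0.44 + 0.36 = 0.822.
New average steady-state concentration = baseline ÷ relative clearance = 52.8 / 0.822 = 64.2 mg/L.

64.2 mg/L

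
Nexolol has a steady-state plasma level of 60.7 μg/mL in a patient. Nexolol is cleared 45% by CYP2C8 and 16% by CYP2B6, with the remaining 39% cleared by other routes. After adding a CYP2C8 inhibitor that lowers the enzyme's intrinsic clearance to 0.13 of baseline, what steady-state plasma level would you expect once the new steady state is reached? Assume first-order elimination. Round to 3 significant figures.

99.8 μg/mL

The CYP2C8 pathway (45% of clearance) falls to 0.13× activity: 0.45 × 0.13 = 0.0585.
CYP2B6 (16%) and the residual 39% are unaffected.
Relative clearance = 0.0585 + 0.16 + 0.39 = 0.6085.
Steady-state plasma level ∝ 1/CL, so new value = 60.7 / 0.6085 = 99.8 μg/mL.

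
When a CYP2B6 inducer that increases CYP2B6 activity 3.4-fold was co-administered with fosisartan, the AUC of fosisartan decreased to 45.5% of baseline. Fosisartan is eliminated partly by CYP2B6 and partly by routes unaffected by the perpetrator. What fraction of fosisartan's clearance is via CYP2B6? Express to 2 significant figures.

0.50

Let fm be the CYP2B6 fraction. New clearance relative to baseline = fm × 3.4 + (1 − fm).
AUC ratio = 1 / (new CL fraction), so new CL fraction = 1 / 0.455 = 2.198.
fm × 3.4 + 1 − fm = 2.198  ⇒  fm × (3.4 − 1) = 1.198  ⇒  fm = 0.50.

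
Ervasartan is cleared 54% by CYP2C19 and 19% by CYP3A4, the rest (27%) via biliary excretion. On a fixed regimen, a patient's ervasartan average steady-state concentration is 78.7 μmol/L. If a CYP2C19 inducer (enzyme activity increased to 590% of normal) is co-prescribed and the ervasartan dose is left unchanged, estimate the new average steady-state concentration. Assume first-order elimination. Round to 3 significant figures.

The CYP2C19 pathway (54% of clearance) increases to 5.9× activity: 0.54 × 5.9 = 3.186.
CYP3A4 (19%) and the residual 27% are unaffected.
Relative clearance = 3.186 + 0.19 + 0.27 = 3.646.
With dosing unchanged, average steady-state concentration scales as 1/CL: 78.7 / 3.646 = 21.6 μmol/L.

21.6 μmol/L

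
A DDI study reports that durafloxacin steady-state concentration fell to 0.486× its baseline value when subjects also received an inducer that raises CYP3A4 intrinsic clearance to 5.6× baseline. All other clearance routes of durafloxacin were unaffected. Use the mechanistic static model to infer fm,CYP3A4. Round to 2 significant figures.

Let x = fm,CYP3A4. Because steady-state concentration ∝ 1/CL, relative clearance rose to 1/0.486 = 2.058.
Only the CYP3A4 route changed, so 2.058 = x·5.6 + (1 − x), giving x = 0.23.

0.23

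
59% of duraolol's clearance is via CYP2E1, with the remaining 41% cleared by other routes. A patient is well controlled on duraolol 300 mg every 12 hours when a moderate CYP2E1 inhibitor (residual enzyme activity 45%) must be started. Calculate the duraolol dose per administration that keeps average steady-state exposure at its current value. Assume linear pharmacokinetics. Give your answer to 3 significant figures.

The CYP2E1 pathway (59% of clearance) drops to 0.45× activity: 0.59 × 0.45 = 0.2655.
Non-CYP routes (41%) are unchanged.
New clearance relative to baseline: 0.2655 + 0.41 = 0.6755.
To maintain the same steady-state level, dose must scale with clearance: new dose = 300 × 0.6755 = 203 mg.

203 mg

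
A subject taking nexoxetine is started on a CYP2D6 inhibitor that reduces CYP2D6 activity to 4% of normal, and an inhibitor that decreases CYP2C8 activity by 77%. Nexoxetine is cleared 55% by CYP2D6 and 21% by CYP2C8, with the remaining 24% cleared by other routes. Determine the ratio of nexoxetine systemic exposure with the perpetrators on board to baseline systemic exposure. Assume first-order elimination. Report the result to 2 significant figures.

The CYP2D6 pathway (55% of clearance) is reduced to 0.04× activity: 0.55 × 0.04 = 0.022.
The CYP2C8 pathway (21% of clearance) drops to 0.23× activity: 0.21 × 0.23 = 0.0483.
Non-CYP routes (24%) are unchanged.
New clearance relative to baseline: 0.022 + 0.0483 + 0.24 = 0.3103.
Net systemic exposure ratio = 1 / 0.3103 = 3.2.

3.2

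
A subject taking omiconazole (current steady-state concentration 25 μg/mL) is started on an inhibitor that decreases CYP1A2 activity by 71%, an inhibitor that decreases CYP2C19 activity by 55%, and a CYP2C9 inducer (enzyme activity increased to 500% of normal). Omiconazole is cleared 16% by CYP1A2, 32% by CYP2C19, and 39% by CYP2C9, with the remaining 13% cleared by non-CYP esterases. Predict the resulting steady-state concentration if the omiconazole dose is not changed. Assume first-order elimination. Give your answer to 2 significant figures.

The CYP1A2 pathway (16% of clearance) is reduced to 0.29× activity: 0.16 × 0.29 = 0.0464.
The CYP2C19 pathway (32% of clearance) falls to 0.45× activity: 0.32 × 0.45 = 0.144.
The CYP2C9 pathway (39% of clearance) is boosted to 5× activity: 0.39 × 5 = 1.95.
The remaining 13% of clearance is unaffected.
New clearance relative to baseline: 0.0464 + 0.144 + 1.95 + 0.13 = 2.2704.
Dividing the baseline by the relative clearance: 25 / 2.2704 = 11 μg/mL.

11 μg/mL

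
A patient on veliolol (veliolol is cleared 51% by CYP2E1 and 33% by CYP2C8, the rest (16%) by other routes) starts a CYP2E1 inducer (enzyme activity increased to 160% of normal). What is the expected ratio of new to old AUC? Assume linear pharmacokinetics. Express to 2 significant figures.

The CYP2E1 pathway (51% of clearance) increases to 1.6× activity: 0.51 × 1.6 = 0.816.
CYP2C8 (33%) and the residual 16% are unaffected.
Relative clearance = 0.816 + 0.33 + 0.16 = 1.306.
AUC ratio = CL_old/CL_new = 1 / 1.306 = 0.77.

0.77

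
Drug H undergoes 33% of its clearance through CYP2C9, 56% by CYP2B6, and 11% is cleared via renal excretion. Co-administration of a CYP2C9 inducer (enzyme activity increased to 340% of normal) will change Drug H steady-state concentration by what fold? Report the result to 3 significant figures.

The CYP2C9 pathway (33% of clearance) increases to 3.4× activity: 0.33 × 3.4 = 1.122.
CYP2B6 (56%) and the residual 11% are unaffected.
Relative clearance = 1.122 + 0.56 + 0.11 = 1.792.
Steady-state concentration ratio = CL_old/CL_new = 1 / 1.792 = 0.558.

0.558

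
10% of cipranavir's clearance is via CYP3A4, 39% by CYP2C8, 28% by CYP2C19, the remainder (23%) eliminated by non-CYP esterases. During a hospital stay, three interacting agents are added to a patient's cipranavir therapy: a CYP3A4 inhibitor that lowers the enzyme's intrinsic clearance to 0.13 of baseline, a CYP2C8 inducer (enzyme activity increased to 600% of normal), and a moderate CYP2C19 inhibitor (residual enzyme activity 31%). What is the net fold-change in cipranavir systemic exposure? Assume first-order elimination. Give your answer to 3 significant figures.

The CYP3A4 pathway (10% of clearance) falls to 0.13× activity: 0.1 × 0.13 = 0.013.
The CYP2C8 pathway (39% of clearance) increases to 6× activity: 0.39 × 6 = 2.34.
The CYP2C19 pathway (28% of clearance) drops to 0.31× activity: 0.28 × 0.31 = 0.0868.
The remaining 23% of clearance is unaffected.
CL_new/CL_old = 0.013 + 2.34 + 0.0868 + 0.23 = 2.6698.
Because systemic exposure varies inversely with clearance, the combined effect is 1 / 2.6698 = 0.375.

0.375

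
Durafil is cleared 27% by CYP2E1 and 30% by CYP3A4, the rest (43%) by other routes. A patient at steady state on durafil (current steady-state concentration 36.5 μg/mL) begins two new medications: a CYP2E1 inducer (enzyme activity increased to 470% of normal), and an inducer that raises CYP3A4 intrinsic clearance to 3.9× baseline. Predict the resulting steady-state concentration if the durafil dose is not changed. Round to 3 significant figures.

The CYP2E1 pathway (27% of clearance) increases to 4.7× activity: 0.27 × 4.7 = 1.269.
The CYP3A4 pathway (30% of clearance) increases to 3.9× activity: 0.3 × 3.9 = 1.17.
Non-CYP routes (43%) are unchanged.
CL_new/CL_old = 1.269 + 1.17 + 0.43 = 2.869.
New steady-state concentration = 36.5 / 2.869 = 12.7 μg/mL (concentration scales inversely with clearance).

12.7 μg/mL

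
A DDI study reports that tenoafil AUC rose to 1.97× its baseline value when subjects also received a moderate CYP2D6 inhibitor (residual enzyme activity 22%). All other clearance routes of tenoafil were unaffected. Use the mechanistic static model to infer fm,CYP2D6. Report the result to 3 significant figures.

CL'/CL = 1 / 1.97 = 0.5076
0.22·fm + (1 − fm) = 0.5076
fm = (0.5076 − 1) / (0.22 − 1) = 0.631

0.631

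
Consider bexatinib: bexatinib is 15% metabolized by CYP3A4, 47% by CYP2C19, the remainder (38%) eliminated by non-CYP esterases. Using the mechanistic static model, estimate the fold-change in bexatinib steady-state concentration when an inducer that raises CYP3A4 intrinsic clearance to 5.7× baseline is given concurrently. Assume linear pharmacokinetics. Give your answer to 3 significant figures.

The CYP3A4 pathway (15% of clearance) increases to 5.7× activity: 0.15 × 5.7 = 0.855.
CYP2C19 (47%) and the residual 38% are unaffected.
New clearance relative to baseline: 0.855 + 0.47 + 0.38 = 1.705.
Steady-state concentration is inversely proportional to clearance, so the fold-change is 1 / 1.705 = 0.587.

0.587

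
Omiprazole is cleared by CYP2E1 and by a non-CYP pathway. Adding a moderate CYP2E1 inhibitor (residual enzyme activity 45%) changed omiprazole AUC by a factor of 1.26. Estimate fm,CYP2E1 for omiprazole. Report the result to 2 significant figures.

0.38

CL'/CL = 1 / 1.26 = 0.7937
0.45·fm + (1 − fm) = 0.7937
fm = (0.7937 − 1) / (0.45 − 1) = 0.38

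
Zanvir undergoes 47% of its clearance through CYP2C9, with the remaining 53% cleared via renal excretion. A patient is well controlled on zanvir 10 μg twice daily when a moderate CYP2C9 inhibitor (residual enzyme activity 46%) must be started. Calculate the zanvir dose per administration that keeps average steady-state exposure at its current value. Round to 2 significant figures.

The CYP2C9 pathway (47% of clearance) falls to 0.46× activity: 0.47 × 0.46 = 0.2162.
The remaining 53% of clearance is unaffected.
Relative clearance = 0.2162 + 0.53 = 0.7462.
Css,avg = (dose rate)/CL, so holding Css fixed requires dose ∝ CL: 10 × 0.7462 = 7.5 μg.

7.5 μg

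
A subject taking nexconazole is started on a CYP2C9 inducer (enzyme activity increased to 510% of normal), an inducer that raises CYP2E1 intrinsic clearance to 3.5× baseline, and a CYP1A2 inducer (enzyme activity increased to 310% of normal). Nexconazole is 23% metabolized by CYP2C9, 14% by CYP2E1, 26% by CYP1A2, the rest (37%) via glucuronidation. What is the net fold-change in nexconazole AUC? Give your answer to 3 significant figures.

The CYP2C9 pathway (23% of clearance) increases to 5.1× activity: 0.23 × 5.1 = 1.173.
The CYP2E1 pathway (14% of clearance) increases to 3.5× activity: 0.14 × 3.5 = 0.49.
The CYP1A2 pathway (26% of clearance) is boosted to 3.1× activity: 0.26 × 3.1 = 0.806.
Non-CYP routes (37%) are unchanged.
CL_new/CL_old = 1.173 + 0.49 + 0.806 + 0.37 = 2.839.
AUC ∝ 1/CL: fold-change = 1 / 2.839 = 0.352.

0.352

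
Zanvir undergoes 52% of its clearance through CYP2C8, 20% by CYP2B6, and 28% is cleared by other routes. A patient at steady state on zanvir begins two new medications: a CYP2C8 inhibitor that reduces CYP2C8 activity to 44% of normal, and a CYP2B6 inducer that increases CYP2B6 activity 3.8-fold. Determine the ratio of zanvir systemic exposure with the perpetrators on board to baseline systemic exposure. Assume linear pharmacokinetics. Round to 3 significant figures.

0.788

The CYP2C8 pathway (52% of clearance) drops to 0.44× activity: 0.52 × 0.44 = 0.2288.
The CYP2B6 pathway (20% of clearance) increases to 3.8× activity: 0.2 × 3.8 = 0.76.
The remaining 28% of clearance is unaffected.
Relative clearance = 0.2288 + 0.76 + 0.28 = 1.2688.
Net systemic exposure ratio = 1 / 1.2688 = 0.788.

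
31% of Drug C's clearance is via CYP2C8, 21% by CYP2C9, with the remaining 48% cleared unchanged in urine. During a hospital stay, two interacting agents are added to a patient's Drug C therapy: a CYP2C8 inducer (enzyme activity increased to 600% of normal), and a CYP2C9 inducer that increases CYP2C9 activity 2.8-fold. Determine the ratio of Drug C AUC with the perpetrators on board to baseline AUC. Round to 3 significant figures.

The CYP2C8 pathway (31% of clearance) rises to 6× activity: 0.31 × 6 = 1.86.
The CYP2C9 pathway (21% of clearance) is boosted to 2.8× activity: 0.21 × 2.8 = 0.588.
The remaining 48% of clearance is unaffected.
New clearance relative to baseline: 1.86 + 0.588 + 0.48 = 2.928.
AUC ∝ 1/CL: fold-change = 1 / 2.928 = 0.342.

0.342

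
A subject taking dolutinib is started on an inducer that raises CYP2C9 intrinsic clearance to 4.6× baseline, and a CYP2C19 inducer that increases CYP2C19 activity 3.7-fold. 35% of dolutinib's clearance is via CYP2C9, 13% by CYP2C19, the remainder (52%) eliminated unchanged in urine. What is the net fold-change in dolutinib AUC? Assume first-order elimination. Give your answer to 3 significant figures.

0.383

CYP2C9: 0.35 × 4.6 = 1.61
CYP2C19: 0.13 × 3.7 = 0.481
Other: 0.52 (unchanged)
New clearance relative to baseline: 1.61 + 0.481 + 0.52 = 2.611.
Because AUC varies inversely with clearance, the combined effect is 1 / 2.611 = 0.383.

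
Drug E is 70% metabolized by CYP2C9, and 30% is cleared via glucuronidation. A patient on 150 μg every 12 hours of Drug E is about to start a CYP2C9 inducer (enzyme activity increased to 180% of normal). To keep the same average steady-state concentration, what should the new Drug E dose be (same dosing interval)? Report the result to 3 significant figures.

CYP2C9: 0.7 × 1.8 = 1.26
Other: 0.3 (unchanged)
Relative clearance = 1.26 + 0.3 = 1.56.
Css,avg = (dose rate)/CL, so holding Css fixed requires dose ∝ CL: 150 × 1.56 = 234 μg.

234 μg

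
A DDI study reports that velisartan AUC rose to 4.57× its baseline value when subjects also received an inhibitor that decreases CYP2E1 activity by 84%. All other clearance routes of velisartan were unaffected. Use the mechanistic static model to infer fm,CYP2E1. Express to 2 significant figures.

Let x = fm,CYP2E1. Because AUC ∝ 1/CL, relative clearance fell to 1/4.57 = 0.2188.
Setting x·0.16 + (1 − x) = 0.2188 and solving: x = (0.2188 − 1)/(0.16 − 1) = 0.93.

0.93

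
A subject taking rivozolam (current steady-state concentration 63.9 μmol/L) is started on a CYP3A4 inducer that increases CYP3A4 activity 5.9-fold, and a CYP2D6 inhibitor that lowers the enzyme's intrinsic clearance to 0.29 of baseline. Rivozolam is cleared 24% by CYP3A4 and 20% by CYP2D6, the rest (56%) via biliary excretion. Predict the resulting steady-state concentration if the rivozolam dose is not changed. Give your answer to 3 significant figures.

The CYP3A4 pathway (24% of clearance) is boosted to 5.9× activity: 0.24 × 5.9 = 1.416.
The CYP2D6 pathway (20% of clearance) falls to 0.29× activity: 0.2 × 0.29 = 0.058.
The remaining 56% of clearance is unaffected.
New clearance relative to baseline: 1.416 + 0.058 + 0.56 = 2.034.
New steady-state concentration = 63.9 / 2.034 = 31.4 μmol/L (concentration scales inversely with clearance).

31.4 μmol/L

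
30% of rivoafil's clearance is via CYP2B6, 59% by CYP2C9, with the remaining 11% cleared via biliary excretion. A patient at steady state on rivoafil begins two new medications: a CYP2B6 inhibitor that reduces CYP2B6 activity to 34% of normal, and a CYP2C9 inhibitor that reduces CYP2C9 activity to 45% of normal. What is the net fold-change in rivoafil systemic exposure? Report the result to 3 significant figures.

The CYP2B6 pathway (30% of clearance) is reduced to 0.34× activity: 0.3 × 0.34 = 0.102.
The CYP2C9 pathway (59% of clearance) is reduced to 0.45× activity: 0.59 × 0.45 = 0.2655.
Non-CYP routes (11%) are unchanged.
Relative clearance = 0.102 + 0.2655 + 0.11 = 0.4775.
Because systemic exposure varies inversely with clearance, the combined effect is 1 / 0.4775 = 2.09.

2.09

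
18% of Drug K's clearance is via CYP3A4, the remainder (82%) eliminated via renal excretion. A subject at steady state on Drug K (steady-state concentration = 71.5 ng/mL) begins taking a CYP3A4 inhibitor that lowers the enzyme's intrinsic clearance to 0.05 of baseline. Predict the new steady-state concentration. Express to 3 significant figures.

CYP3A4: 0.18 × 0.05 = 0.009
Other: 0.82 (unchanged)
CL_new/CL_old = 0.009 + 0.82 = 0.829.
New steady-state concentration = baseline ÷ relative clearance = 71.5 / 0.829 = 86.2 ng/mL.

86.2 ng/mL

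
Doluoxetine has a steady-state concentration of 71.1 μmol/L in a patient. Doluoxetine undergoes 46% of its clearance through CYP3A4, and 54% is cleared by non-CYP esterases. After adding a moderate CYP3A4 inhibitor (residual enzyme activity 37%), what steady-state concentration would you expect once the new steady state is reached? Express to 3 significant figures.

100 μmol/L

CYP3A4: 0.46 × 0.37 = 0.1702
Other: 0.54 (unchanged)
CL_new/CL_old = 0.1702 + 0.54 = 0.7102.
New steady-state concentration = baseline ÷ relative clearance = 71.1 / 0.7102 = 100 μmol/L.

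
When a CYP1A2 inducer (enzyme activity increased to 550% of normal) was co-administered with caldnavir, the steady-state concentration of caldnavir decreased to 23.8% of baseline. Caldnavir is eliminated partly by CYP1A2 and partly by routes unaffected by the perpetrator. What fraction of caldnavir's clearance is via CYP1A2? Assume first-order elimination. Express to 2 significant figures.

0.71

Write x for the fraction cleared via CYP1A2. The observed steady-state concentration change means clearance rose to 1/0.238 = 4.202 of baseline.
Setting x·5.5 + (1 − x) = 4.202 and solving: x = (4.202 − 1)/(5.5 − 1) = 0.71.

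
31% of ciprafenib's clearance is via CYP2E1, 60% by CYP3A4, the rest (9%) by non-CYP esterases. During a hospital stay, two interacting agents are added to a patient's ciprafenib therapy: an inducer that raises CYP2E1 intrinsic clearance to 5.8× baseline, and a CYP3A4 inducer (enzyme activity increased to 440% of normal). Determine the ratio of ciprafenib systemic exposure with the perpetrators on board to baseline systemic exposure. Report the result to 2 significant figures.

0.22

CYP2E1: 0.31 × 5.8 = 1.798
CYP3A4: 0.6 × 4.4 = 2.64
Other: 0.09 (unchanged)
New clearance relative to baseline: 1.798 + 2.64 + 0.09 = 4.528.
Systemic exposure ∝ 1/CL: fold-change = 1 / 4.528 = 0.22.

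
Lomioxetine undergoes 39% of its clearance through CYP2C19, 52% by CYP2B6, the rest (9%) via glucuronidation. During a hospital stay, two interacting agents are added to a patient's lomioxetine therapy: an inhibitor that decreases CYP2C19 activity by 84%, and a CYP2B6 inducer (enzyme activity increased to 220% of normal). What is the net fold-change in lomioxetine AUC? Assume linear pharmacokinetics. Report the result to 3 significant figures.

The CYP2C19 pathway (39% of clearance) is reduced to 0.16× activity: 0.39 × 0.16 = 0.0624.
The CYP2B6 pathway (52% of clearance) rises to 2.2× activity: 0.52 × 2.2 = 1.144.
The remaining 9% of clearance is unaffected.
New clearance relative to baseline: 0.0624 + 1.144 + 0.09 = 1.2964.
Because AUC varies inversely with clearance, the combined effect is 1 / 1.2964 = 0.771.

0.771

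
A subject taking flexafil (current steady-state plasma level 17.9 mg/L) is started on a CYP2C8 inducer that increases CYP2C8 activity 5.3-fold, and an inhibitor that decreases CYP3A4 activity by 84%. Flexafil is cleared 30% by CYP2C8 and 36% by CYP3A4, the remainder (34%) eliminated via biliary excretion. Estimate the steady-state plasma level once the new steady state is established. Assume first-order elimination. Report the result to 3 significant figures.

9.01 mg/L

The CYP2C8 pathway (30% of clearance) increases to 5.3× activity: 0.3 × 5.3 = 1.59.
The CYP3A4 pathway (36% of clearance) is reduced to 0.16× activity: 0.36 × 0.16 = 0.0576.
The remaining 34% of clearance is unaffected.
Relative clearance = 1.59 + 0.0576 + 0.34 = 1.9876.
New steady-state plasma level = 17.9 / 1.9876 = 9.01 mg/L (concentration scales inversely with clearance).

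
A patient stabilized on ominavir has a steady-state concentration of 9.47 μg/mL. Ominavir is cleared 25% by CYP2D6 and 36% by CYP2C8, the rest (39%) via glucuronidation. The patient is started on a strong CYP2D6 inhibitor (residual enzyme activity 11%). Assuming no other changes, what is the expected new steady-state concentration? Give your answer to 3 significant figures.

The CYP2D6 pathway (25% of clearance) falls to 0.11× activity: 0.25 × 0.11 = 0.0275.
CYP2C8 (36%) and the residual 39% are unaffected.
Relative clearance = 0.0275 + 0.36 + 0.39 = 0.7775.
New steady-state concentration = baseline ÷ relative clearance = 9.47 / 0.7775 = 12.2 μg/mL.

12.2 μg/mL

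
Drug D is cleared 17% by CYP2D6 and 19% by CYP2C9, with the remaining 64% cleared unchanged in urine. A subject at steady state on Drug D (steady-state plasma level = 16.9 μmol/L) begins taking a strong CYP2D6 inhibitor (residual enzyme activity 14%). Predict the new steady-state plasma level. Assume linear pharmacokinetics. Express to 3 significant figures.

19.8 μmol/L

The CYP2D6 pathway (17% of clearance) falls to 0.14× activity: 0.17 × 0.14 = 0.0238.
CYP2C9 (19%) and the residual 64% are unaffected.
New clearance relative to baseline: 0.0238 + 0.19 + 0.64 = 0.8538.
Steady-state plasma level ∝ 1/CL, so new value = 16.9 / 0.8538 = 19.8 μmol/L.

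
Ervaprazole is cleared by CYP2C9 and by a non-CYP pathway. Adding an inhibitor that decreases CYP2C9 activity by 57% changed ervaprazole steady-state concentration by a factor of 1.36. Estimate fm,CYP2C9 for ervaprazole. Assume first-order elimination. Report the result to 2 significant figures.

0.46

CL'/CL = 1 / 1.36 = 0.7353
0.43·fm + (1 − fm) = 0.7353
fm = (0.7353 − 1) / (0.43 − 1) = 0.46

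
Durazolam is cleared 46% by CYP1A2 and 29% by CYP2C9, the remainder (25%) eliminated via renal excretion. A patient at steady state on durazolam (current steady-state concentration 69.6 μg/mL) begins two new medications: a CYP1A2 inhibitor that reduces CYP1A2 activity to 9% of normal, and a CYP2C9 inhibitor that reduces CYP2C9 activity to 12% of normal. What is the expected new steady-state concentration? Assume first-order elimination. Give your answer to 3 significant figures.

The CYP1A2 pathway (46% of clearance) falls to 0.09× activity: 0.46 × 0.09 = 0.0414.
The CYP2C9 pathway (29% of clearance) drops to 0.12× activity: 0.29 × 0.12 = 0.0348.
The remaining 25% of clearance is unaffected.
New clearance relative to baseline: 0.0414 + 0.0348 + 0.25 = 0.3262.
Dividing the baseline by the relative clearance: 69.6 / 0.3262 = 213 μg/mL.

213 μg/mL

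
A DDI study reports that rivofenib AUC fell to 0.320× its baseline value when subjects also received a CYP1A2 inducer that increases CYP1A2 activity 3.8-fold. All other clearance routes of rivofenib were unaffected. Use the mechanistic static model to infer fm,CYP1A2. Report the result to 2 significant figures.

0.76

Let fm be the CYP1A2 fraction. New clearance relative to baseline = fm × 3.8 + (1 − fm).
AUC ratio = 1 / (new CL fraction), so new CL fraction = 1 / 0.320 = 3.125.
fm × 3.8 + 1 − fm = 3.125  ⇒  fm × (3.8 − 1) = 2.125  ⇒  fm = 0.76.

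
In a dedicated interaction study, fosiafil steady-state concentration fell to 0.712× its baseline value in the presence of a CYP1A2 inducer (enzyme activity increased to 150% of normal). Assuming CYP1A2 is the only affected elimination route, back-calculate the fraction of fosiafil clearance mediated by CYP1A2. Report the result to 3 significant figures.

0.809

CL'/CL = 1 / 0.712 = 1.404
1.5·fm + (1 − fm) = 1.404
fm = (1.404 − 1) / (1.5 − 1) = 0.809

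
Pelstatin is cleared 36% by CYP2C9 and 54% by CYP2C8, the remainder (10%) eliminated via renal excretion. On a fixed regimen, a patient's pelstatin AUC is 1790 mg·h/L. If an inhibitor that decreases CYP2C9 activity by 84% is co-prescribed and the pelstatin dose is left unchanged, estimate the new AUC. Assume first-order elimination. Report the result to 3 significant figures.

CYP2C9: 0.36 × 0.16 = 0.0576
CYP2C8: 0.54 (unchanged)
Other: 0.1 (unchanged)
New clearance relative to baseline: 0.0576 + 0.54 + 0.1 = 0.6976.
New AUC = baseline ÷ relative clearance = 1790 / 0.6976 = 2.57 × 10³ mg·h/L.

2.57 × 10³ mg·h/L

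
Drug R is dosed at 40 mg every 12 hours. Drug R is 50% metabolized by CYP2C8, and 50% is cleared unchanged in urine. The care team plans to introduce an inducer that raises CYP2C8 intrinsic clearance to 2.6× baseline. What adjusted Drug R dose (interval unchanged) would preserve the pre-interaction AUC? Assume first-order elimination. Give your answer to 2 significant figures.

CYP2C8: 0.5 × 2.6 = 1.3
Other: 0.5 (unchanged)
New clearance relative to baseline: 1.3 + 0.5 = 1.8.
Css,avg = (dose rate)/CL, so holding Css fixed requires dose ∝ CL: 40 × 1.8 = 72 mg.

72 mg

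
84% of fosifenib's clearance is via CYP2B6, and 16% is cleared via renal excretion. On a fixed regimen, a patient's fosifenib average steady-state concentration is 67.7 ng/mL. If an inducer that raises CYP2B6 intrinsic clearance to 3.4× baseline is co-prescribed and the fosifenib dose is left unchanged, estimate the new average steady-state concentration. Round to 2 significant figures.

22 ng/mL

CYP2B6: 0.84 × 3.4 = 2.856
Other: 0.16 (unchanged)
New clearance relative to baseline: 2.856 + 0.16 = 3.016.
New average steady-state concentration = baseline ÷ relative clearance = 67.7 / 3.016 = 22 ng/mL.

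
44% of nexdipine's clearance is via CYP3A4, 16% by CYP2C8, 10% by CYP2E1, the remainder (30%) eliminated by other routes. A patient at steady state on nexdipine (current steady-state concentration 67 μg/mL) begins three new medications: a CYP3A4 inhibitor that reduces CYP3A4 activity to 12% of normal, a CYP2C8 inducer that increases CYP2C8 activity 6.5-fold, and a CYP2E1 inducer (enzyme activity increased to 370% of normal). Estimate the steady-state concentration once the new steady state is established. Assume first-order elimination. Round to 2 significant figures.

38 μg/mL

The CYP3A4 pathway (44% of clearance) drops to 0.12× activity: 0.44 × 0.12 = 0.0528.
The CYP2C8 pathway (16% of clearance) is boosted to 6.5× activity: 0.16 × 6.5 = 1.04.
The CYP2E1 pathway (10% of clearance) is boosted to 3.7× activity: 0.1 × 3.7 = 0.37.
Non-CYP routes (30%) are unchanged.
CL_new/CL_old = 0.0528 + 1.04 + 0.37 + 0.3 = 1.7628.
New steady-state concentration = 67 / 1.7628 = 38 μg/mL (concentration scales inversely with clearance).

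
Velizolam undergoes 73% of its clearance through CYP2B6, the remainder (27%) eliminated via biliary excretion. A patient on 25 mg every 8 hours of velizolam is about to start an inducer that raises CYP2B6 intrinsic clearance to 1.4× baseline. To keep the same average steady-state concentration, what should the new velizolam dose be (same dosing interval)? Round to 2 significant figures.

32 mg

The CYP2B6 pathway (73% of clearance) rises to 1.4× activity: 0.73 × 1.4 = 1.022.
The remaining 27% of clearance is unaffected.
New clearance relative to baseline: 1.022 + 0.27 = 1.292.
Exposure is unchanged when dose changes in proportion to clearance. New dose = 25 mg × 1.292 = 32 mg.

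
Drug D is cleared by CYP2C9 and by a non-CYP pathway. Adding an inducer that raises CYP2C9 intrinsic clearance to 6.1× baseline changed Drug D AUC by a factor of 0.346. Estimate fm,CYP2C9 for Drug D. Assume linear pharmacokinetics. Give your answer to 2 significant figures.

Write x for the fraction cleared via CYP2C9. The observed AUC change means clearance rose to 1/0.346 = 2.89 of baseline.
Only the CYP2C9 route changed, so 2.89 = x·6.1 + (1 − x), giving x = 0.37.

0.37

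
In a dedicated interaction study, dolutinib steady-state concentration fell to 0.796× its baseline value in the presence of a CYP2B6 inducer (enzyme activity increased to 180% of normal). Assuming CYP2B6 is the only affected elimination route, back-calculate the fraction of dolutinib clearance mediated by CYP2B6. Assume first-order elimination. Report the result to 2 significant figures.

Let fm be the CYP2B6 fraction. New clearance relative to baseline = fm × 1.8 + (1 − fm).
Steady-state concentration ratio = 1 / (new CL fraction), so new CL fraction = 1 / 0.796 = 1.256.
fm × 1.8 + 1 − fm = 1.256  ⇒  fm × (1.8 − 1) = 0.2563  ⇒  fm = 0.32.

0.32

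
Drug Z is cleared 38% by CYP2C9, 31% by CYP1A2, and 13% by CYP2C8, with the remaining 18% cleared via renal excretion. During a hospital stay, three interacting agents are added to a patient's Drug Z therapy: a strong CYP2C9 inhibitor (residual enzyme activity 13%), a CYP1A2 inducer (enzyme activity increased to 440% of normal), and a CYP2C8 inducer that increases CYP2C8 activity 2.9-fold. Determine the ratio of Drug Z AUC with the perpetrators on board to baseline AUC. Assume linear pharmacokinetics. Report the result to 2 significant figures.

0.51

The CYP2C9 pathway (38% of clearance) is reduced to 0.13× activity: 0.38 × 0.13 = 0.0494.
The CYP1A2 pathway (31% of clearance) increases to 4.4× activity: 0.31 × 4.4 = 1.364.
The CYP2C8 pathway (13% of clearance) is boosted to 2.9× activity: 0.13 × 2.9 = 0.377.
The remaining 18% of clearance is unaffected.
CL_new/CL_old = 0.0494 + 1.364 + 0.377 + 0.18 = 1.9704.
AUC ∝ 1/CL: fold-change = 1 / 1.9704 = 0.51.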